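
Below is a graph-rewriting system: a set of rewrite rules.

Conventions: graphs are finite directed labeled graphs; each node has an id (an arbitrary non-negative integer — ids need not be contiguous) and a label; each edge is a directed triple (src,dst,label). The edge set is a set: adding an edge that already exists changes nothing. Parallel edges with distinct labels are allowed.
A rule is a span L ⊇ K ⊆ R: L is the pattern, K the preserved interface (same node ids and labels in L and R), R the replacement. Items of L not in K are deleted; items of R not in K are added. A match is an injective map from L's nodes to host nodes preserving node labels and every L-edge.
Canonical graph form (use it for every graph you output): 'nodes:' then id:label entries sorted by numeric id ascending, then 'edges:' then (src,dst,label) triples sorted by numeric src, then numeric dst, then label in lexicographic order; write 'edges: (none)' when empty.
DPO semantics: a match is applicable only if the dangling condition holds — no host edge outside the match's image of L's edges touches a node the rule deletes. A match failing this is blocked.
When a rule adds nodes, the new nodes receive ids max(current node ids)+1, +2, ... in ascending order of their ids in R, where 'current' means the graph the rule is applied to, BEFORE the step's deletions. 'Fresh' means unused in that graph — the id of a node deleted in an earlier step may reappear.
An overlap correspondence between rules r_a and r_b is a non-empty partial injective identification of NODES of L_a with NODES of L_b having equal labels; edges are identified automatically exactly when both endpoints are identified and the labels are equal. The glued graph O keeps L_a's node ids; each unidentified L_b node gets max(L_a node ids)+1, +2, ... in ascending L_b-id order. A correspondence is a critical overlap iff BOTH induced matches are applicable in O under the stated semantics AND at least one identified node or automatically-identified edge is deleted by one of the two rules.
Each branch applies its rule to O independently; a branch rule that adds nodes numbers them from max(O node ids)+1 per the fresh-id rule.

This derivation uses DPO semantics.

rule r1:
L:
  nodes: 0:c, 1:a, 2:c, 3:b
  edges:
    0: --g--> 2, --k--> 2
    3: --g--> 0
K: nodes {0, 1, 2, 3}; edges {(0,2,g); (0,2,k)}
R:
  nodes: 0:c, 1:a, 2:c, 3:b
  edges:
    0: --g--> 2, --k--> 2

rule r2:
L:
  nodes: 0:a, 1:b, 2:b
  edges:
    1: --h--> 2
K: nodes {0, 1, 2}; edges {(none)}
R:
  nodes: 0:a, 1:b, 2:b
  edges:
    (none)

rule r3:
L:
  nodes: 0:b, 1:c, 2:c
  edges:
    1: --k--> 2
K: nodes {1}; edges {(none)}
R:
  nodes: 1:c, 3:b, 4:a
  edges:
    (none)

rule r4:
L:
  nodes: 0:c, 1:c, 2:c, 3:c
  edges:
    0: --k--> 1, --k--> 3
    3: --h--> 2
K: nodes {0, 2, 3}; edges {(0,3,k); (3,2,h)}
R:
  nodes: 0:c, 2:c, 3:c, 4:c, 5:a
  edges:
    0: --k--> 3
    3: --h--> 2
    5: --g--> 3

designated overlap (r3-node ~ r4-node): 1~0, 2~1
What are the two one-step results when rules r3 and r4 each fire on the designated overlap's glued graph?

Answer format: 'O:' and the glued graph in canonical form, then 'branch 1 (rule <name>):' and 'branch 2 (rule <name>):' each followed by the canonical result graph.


O:
nodes: 0:b, 1:c, 2:c, 3:c, 4:c
edges: (1,2,k); (1,4,k); (4,3,h)
branch 1 (rule r3):
nodes: 1:c, 3:c, 4:c, 5:b, 6:a
edges: (1,4,k); (4,3,h)
branch 2 (rule r4):
nodes: 0:b, 1:c, 3:c, 4:c, 5:c, 6:a
edges: (1,4,k); (4,3,h); (6,4,g)


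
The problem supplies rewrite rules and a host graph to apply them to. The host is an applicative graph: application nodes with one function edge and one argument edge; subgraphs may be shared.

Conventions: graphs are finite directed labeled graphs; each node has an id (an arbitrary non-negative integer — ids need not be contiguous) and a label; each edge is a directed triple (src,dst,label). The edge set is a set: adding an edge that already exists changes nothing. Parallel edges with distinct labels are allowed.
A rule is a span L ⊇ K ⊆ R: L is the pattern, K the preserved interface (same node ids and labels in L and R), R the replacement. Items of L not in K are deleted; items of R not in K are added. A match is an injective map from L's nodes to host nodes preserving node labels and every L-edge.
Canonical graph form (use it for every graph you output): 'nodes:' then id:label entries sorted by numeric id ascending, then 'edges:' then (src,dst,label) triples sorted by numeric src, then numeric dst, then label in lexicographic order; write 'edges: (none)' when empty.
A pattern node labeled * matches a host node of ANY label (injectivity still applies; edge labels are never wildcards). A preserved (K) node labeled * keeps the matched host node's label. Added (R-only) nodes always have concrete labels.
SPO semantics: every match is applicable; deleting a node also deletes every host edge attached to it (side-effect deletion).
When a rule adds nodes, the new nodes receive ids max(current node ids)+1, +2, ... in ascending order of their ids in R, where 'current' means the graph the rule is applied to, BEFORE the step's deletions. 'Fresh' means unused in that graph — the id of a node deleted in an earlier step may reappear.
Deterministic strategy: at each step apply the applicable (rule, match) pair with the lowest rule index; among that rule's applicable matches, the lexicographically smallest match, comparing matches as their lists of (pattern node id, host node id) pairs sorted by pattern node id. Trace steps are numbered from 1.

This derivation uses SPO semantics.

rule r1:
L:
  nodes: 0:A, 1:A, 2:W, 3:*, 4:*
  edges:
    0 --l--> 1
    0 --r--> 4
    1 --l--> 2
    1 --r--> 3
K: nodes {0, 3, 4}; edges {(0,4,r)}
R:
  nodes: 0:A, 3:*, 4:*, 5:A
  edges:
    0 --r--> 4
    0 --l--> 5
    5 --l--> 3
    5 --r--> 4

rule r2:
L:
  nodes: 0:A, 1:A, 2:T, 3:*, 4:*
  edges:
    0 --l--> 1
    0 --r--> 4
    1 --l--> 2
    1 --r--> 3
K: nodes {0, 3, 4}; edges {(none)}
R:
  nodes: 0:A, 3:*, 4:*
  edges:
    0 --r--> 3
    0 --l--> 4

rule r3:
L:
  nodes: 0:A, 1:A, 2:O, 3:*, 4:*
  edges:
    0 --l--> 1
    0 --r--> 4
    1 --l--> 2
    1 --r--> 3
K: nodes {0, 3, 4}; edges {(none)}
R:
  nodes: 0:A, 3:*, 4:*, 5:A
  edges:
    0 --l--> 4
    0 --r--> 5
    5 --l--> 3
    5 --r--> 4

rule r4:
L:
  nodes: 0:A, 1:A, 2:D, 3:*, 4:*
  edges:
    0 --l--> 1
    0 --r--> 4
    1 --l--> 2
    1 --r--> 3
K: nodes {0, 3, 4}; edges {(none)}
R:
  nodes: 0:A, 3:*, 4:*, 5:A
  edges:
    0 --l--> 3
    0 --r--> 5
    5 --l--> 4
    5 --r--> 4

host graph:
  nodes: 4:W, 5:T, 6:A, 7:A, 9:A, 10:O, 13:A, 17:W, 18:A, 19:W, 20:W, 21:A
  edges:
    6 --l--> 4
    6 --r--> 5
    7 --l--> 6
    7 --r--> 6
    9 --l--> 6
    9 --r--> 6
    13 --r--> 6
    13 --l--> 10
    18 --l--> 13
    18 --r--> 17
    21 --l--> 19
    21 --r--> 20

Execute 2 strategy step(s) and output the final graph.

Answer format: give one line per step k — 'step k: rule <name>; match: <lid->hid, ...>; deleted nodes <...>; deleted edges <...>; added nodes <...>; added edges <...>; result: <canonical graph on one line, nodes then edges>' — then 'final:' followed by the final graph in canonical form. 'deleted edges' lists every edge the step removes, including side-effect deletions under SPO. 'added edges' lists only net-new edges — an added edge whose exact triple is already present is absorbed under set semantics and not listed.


step 1: rule r3; match: 0->18, 1->13, 2->10, 3->6, 4->17; deleted nodes 10, 13; deleted edges (13,6,r); (13,10,l); (18,13,l); (18,17,r); added nodes 22; added edges (18,17,l); (18,22,r); (22,6,l); (22,17,r); result: nodes: 4:W, 5:T, 6:A, 7:A, 9:A, 17:W, 18:A, 19:W, 20:W, 21:A, 22:A edges: (6,4,l); (6,5,r); (7,6,l); (7,6,r); (9,6,l); (9,6,r); (18,17,l); (18,22,r); (21,19,l); (21,20,r); (22,6,l); (22,17,r)
step 2: rule r1; match: 0->22, 1->6, 2->4, 3->5, 4->17; deleted nodes 4, 6; deleted edges (6,4,l); (6,5,r); (7,6,l); (7,6,r); (9,6,l); (9,6,r); (22,6,l); added nodes 23; added edges (22,23,l); (23,5,l); (23,17,r); result: nodes: 5:T, 7:A, 9:A, 17:W, 18:A, 19:W, 20:W, 21:A, 22:A, 23:A edges: (18,17,l); (18,22,r); (21,19,l); (21,20,r); (22,17,r); (22,23,l); (23,5,l); (23,17,r)
final:
nodes: 5:T, 7:A, 9:A, 17:W, 18:A, 19:W, 20:W, 21:A, 22:A, 23:A
edges: (18,17,l); (18,22,r); (21,19,l); (21,20,r); (22,17,r); (22,23,l); (23,5,l); (23,17,r)


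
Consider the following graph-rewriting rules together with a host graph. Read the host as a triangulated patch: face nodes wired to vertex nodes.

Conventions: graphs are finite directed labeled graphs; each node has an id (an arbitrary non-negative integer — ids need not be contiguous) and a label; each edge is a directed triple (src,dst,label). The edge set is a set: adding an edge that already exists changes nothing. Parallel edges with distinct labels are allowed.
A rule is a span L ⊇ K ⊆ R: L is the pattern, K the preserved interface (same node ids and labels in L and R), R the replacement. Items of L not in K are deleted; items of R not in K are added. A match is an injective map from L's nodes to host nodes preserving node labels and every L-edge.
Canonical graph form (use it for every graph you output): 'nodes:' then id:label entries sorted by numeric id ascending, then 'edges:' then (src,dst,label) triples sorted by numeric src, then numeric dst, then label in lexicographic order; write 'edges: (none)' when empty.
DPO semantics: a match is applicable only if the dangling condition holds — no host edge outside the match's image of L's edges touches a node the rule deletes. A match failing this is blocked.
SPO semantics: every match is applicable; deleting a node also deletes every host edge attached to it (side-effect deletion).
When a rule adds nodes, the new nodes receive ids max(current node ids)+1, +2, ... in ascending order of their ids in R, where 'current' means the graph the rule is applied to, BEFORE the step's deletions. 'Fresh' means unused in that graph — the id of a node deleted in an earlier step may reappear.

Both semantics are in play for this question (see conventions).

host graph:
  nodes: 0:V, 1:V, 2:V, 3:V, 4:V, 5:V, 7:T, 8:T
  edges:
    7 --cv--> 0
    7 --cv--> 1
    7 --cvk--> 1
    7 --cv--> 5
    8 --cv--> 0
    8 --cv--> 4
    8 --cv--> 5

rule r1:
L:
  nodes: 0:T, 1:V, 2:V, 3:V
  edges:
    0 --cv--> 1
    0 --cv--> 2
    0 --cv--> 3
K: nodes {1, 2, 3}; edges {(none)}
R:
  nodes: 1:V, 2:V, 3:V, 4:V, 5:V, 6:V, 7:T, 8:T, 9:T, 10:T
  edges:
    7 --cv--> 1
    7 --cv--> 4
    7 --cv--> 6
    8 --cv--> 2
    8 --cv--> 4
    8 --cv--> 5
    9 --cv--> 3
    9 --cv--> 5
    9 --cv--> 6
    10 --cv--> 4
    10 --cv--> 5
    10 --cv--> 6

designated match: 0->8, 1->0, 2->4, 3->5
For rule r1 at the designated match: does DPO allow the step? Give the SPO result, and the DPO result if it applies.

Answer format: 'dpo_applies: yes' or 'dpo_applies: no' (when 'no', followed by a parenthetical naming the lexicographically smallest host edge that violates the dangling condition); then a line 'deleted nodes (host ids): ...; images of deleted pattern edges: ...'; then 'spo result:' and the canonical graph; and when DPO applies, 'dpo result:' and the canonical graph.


dpo_applies: yes
deleted nodes (host ids): 8; images of deleted pattern edges: (8,0,cv); (8,4,cv); (8,5,cv)
spo result:
nodes: 0:V, 1:V, 2:V, 3:V, 4:V, 5:V, 7:T, 9:V, 10:V, 11:V, 12:T, 13:T, 14:T, 15:T
edges: (7,0,cv); (7,1,cv); (7,1,cvk); (7,5,cv); (12,0,cv); (12,9,cv); (12,11,cv); (13,4,cv); (13,9,cv); (13,10,cv); (14,5,cv); (14,10,cv); (14,11,cv); (15,9,cv); (15,10,cv); (15,11,cv)
dpo result:
nodes: 0:V, 1:V, 2:V, 3:V, 4:V, 5:V, 7:T, 9:V, 10:V, 11:V, 12:T, 13:T, 14:T, 15:T
edges: (7,0,cv); (7,1,cv); (7,1,cvk); (7,5,cv); (12,0,cv); (12,9,cv); (12,11,cv); (13,4,cv); (13,9,cv); (13,10,cv); (14,5,cv); (14,10,cv); (14,11,cv); (15,9,cv); (15,10,cv); (15,11,cv)


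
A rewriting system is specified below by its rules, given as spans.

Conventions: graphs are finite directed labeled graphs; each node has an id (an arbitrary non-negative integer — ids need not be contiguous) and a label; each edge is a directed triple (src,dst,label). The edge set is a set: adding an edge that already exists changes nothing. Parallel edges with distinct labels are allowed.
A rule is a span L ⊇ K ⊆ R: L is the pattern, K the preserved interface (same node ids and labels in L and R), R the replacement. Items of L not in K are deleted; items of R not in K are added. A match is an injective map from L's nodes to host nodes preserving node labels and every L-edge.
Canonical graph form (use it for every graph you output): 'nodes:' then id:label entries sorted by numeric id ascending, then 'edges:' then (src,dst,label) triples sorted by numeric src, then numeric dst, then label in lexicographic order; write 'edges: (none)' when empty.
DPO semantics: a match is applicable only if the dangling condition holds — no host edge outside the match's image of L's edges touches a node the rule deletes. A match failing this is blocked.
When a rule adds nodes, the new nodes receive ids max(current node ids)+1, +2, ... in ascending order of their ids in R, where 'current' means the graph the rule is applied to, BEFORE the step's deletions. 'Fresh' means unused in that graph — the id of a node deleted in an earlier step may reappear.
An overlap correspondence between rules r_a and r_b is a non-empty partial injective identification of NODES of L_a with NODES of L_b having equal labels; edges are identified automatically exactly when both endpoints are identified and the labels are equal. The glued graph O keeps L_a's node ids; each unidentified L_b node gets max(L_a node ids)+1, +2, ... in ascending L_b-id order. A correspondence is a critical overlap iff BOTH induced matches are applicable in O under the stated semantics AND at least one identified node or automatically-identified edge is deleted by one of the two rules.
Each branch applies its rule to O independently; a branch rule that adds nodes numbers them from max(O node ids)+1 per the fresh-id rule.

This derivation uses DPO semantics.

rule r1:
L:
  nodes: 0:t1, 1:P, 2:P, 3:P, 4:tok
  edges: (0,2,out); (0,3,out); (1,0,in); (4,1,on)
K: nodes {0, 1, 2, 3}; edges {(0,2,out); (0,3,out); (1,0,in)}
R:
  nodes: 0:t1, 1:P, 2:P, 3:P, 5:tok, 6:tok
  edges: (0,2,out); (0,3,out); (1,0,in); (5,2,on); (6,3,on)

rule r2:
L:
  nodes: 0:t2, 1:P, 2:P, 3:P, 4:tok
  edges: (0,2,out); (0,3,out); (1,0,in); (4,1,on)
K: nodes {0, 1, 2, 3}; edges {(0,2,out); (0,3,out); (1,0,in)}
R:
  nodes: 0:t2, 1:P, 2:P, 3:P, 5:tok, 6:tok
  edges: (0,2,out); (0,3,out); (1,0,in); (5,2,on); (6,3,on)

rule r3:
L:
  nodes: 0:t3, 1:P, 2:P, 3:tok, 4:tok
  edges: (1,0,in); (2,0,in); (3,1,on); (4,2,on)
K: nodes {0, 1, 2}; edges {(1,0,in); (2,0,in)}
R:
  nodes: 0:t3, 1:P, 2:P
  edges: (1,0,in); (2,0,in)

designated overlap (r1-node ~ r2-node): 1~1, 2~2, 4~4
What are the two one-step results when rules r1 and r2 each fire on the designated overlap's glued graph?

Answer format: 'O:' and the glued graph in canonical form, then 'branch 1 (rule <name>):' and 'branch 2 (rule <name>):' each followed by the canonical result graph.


O:
nodes: 0:t1, 1:P, 2:P, 3:P, 4:tok, 5:t2, 6:P
edges: (0,2,out); (0,3,out); (1,0,in); (1,5,in); (4,1,on); (5,2,out); (5,6,out)
branch 1 (rule r1):
nodes: 0:t1, 1:P, 2:P, 3:P, 5:t2, 6:P, 7:tok, 8:tok
edges: (0,2,out); (0,3,out); (1,0,in); (1,5,in); (5,2,out); (5,6,out); (7,2,on); (8,3,on)
branch 2 (rule r2):
nodes: 0:t1, 1:P, 2:P, 3:P, 5:t2, 6:P, 7:tok, 8:tok
edges: (0,2,out); (0,3,out); (1,0,in); (1,5,in); (5,2,out); (5,6,out); (7,2,on); (8,6,on)


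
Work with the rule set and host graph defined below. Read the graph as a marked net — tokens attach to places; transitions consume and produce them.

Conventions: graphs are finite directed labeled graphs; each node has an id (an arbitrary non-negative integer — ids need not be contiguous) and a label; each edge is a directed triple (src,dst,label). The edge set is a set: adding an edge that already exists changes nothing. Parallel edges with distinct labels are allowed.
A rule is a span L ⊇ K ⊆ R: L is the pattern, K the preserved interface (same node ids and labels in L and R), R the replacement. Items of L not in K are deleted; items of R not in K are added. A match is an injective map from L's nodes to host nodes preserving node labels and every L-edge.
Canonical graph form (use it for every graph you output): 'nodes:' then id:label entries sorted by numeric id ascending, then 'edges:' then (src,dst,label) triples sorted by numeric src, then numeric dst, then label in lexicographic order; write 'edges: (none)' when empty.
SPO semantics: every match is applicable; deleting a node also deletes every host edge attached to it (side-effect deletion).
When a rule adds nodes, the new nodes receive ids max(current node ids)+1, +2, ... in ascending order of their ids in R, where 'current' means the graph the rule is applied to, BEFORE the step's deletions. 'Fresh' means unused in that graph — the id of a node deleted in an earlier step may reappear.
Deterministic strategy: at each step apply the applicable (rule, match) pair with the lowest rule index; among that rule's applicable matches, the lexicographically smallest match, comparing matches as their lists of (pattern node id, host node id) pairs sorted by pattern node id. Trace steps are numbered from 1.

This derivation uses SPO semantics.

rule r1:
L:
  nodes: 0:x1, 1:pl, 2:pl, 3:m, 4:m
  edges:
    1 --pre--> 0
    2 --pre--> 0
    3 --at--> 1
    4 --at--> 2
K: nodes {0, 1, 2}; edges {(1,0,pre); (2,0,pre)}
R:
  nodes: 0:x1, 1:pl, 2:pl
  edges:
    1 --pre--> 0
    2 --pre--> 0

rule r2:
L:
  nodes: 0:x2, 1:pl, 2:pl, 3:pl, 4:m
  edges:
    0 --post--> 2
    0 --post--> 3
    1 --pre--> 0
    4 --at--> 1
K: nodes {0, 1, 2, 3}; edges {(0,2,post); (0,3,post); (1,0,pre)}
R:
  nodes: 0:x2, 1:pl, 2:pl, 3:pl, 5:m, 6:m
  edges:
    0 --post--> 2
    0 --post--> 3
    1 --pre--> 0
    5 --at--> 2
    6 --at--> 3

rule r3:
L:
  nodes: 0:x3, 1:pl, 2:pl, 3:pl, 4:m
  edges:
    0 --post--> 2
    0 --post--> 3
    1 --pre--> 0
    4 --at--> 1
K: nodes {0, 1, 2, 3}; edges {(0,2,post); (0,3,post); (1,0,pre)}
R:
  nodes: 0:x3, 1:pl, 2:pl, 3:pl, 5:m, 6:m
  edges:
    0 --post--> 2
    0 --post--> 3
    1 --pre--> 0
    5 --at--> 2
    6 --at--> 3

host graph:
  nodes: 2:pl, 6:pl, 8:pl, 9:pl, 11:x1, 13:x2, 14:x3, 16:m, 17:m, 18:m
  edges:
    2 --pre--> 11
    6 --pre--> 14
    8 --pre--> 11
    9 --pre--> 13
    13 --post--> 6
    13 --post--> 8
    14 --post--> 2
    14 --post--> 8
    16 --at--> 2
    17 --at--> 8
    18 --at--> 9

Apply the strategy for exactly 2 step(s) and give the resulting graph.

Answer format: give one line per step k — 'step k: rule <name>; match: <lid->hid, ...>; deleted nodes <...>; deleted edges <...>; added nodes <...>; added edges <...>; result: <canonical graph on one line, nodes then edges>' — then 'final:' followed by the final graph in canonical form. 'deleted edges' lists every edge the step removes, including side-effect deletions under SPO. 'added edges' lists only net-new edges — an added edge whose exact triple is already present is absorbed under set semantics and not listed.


step 1: rule r1; match: 0->11, 1->2, 2->8, 3->16, 4->17; deleted nodes 16, 17; deleted edges (16,2,at); (17,8,at); added nodes (none); added edges (none); result: nodes: 2:pl, 6:pl, 8:pl, 9:pl, 11:x1, 13:x2, 14:x3, 18:m edges: (2,11,pre); (6,14,pre); (8,11,pre); (9,13,pre); (13,6,post); (13,8,post); (14,2,post); (14,8,post); (18,9,at)
step 2: rule r2; match: 0->13, 1->9, 2->6, 3->8, 4->18; deleted nodes 18; deleted edges (18,9,at); added nodes 19, 20; added edges (19,6,at); (20,8,at); result: nodes: 2:pl, 6:pl, 8:pl, 9:pl, 11:x1, 13:x2, 14:x3, 19:m, 20:m edges: (2,11,pre); (6,14,pre); (8,11,pre); (9,13,pre); (13,6,post); (13,8,post); (14,2,post); (14,8,post); (19,6,at); (20,8,at)
final:
nodes: 2:pl, 6:pl, 8:pl, 9:pl, 11:x1, 13:x2, 14:x3, 19:m, 20:m
edges: (2,11,pre); (6,14,pre); (8,11,pre); (9,13,pre); (13,6,post); (13,8,post); (14,2,post); (14,8,post); (19,6,at); (20,8,at)


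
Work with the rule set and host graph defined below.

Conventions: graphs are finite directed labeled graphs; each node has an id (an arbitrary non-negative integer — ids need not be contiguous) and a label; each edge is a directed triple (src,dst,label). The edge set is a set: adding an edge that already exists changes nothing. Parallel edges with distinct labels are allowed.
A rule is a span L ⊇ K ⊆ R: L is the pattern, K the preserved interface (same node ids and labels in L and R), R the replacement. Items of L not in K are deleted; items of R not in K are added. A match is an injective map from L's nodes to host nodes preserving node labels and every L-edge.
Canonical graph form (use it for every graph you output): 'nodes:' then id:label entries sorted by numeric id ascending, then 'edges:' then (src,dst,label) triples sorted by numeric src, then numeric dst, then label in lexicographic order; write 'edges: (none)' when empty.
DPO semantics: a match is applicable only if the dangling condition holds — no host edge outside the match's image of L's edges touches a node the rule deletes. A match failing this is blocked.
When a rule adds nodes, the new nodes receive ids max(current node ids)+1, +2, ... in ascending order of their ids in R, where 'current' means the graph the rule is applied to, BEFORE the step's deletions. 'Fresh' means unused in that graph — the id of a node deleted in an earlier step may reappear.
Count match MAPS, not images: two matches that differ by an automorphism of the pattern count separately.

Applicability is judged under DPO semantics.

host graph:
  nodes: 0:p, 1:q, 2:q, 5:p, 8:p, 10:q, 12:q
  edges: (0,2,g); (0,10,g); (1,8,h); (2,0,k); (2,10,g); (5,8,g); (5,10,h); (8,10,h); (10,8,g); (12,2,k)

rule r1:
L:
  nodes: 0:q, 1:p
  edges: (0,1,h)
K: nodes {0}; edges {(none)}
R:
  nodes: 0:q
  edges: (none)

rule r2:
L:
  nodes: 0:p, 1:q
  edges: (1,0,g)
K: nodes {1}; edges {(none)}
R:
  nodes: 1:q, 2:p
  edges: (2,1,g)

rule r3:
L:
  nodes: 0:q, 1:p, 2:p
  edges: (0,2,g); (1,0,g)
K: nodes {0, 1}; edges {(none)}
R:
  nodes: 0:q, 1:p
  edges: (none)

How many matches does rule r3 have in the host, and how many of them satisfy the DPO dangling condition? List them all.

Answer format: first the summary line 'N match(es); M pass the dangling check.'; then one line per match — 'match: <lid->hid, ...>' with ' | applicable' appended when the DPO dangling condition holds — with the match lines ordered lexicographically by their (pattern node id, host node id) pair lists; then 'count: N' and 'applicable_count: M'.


1 match(es); 0 pass the dangling check.
match: 0->10, 1->0, 2->8
count: 1
applicable_count: 0


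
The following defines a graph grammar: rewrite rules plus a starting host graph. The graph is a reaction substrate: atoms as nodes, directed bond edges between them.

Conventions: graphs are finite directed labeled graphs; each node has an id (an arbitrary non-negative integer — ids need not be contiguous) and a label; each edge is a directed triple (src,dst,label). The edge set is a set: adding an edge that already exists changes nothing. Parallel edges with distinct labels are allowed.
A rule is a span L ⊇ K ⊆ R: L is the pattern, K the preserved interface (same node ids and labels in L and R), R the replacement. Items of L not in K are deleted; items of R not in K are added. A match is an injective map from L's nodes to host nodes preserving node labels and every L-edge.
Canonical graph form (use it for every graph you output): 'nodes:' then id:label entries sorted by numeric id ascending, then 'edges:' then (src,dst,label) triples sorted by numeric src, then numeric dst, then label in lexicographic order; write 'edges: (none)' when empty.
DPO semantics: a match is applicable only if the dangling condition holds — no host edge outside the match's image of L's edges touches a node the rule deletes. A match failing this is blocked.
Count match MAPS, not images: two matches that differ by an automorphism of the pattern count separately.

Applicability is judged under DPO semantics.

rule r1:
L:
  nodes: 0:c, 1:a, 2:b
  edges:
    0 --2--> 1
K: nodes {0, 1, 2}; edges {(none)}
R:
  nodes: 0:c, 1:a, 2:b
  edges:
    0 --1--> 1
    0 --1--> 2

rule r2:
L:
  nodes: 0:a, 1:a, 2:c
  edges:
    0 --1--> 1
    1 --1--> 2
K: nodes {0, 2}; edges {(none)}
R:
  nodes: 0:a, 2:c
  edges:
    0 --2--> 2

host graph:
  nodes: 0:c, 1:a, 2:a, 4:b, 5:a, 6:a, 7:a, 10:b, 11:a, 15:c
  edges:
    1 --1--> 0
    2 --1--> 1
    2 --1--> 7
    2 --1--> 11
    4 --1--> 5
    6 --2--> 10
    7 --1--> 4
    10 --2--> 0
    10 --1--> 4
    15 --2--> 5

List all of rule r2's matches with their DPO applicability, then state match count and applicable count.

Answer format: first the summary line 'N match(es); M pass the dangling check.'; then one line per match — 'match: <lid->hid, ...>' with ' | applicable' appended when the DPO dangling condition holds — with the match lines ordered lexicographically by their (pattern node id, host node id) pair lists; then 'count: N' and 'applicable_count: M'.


1 match(es); 1 pass the dangling check.
match: 0->2, 1->1, 2->0 | applicable
count: 1
applicable_count: 1


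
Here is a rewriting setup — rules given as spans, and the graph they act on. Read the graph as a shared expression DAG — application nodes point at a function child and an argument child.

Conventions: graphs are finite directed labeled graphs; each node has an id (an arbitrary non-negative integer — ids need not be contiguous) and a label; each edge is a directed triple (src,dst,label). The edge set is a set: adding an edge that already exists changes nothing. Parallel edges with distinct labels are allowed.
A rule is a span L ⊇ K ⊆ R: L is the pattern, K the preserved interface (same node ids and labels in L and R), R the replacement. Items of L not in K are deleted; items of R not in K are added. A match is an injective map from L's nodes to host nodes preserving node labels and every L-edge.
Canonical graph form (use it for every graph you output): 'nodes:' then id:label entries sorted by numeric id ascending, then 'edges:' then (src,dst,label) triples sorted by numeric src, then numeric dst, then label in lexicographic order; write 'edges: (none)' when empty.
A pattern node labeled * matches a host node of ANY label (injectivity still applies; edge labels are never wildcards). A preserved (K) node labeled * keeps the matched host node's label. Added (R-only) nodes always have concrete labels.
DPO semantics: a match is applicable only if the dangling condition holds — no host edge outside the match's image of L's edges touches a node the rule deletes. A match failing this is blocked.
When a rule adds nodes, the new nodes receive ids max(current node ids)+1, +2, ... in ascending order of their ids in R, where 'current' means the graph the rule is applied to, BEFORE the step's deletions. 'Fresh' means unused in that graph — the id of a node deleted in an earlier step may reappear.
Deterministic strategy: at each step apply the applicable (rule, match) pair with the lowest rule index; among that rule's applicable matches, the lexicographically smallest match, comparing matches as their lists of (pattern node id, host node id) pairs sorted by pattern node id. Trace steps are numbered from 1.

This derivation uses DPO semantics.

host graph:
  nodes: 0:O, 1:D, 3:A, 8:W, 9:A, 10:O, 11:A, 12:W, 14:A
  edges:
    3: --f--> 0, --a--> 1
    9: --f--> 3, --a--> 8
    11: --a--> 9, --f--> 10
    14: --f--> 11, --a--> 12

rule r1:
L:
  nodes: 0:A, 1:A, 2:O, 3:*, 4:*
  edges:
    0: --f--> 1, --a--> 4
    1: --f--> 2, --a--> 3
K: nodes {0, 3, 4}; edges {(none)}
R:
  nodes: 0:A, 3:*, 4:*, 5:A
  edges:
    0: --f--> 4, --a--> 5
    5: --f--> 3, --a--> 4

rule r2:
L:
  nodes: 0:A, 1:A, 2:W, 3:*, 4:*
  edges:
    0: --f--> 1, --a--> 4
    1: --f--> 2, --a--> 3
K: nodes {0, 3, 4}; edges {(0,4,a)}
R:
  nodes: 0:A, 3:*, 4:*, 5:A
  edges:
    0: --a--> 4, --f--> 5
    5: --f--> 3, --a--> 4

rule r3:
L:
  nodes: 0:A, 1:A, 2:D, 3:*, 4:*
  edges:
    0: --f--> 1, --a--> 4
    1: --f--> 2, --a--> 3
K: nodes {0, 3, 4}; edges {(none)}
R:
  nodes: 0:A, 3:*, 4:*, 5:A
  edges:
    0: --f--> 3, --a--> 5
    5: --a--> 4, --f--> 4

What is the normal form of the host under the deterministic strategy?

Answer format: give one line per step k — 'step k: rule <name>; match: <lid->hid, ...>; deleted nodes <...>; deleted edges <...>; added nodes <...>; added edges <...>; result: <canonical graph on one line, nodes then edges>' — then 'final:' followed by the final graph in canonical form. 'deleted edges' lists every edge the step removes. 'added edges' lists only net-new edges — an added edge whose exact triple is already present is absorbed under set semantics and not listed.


step 1: rule r1; match: 0->9, 1->3, 2->0, 3->1, 4->8; deleted nodes 0, 3; deleted edges (3,0,f); (3,1,a); (9,3,f); (9,8,a); added nodes 15; added edges (9,8,f); (9,15,a); (15,1,f); (15,8,a); result: nodes: 1:D, 8:W, 9:A, 10:O, 11:A, 12:W, 14:A, 15:A edges: (9,8,f); (9,15,a); (11,9,a); (11,10,f); (14,11,f); (14,12,a); (15,1,f); (15,8,a)
step 2: rule r1; match: 0->14, 1->11, 2->10, 3->9, 4->12; deleted nodes 10, 11; deleted edges (11,9,a); (11,10,f); (14,11,f); (14,12,a); added nodes 16; added edges (14,12,f); (14,16,a); (16,9,f); (16,12,a); result: nodes: 1:D, 8:W, 9:A, 12:W, 14:A, 15:A, 16:A edges: (9,8,f); (9,15,a); (14,12,f); (14,16,a); (15,1,f); (15,8,a); (16,9,f); (16,12,a)
final:
nodes: 1:D, 8:W, 9:A, 12:W, 14:A, 15:A, 16:A
edges: (9,8,f); (9,15,a); (14,12,f); (14,16,a); (15,1,f); (15,8,a); (16,9,f); (16,12,a)


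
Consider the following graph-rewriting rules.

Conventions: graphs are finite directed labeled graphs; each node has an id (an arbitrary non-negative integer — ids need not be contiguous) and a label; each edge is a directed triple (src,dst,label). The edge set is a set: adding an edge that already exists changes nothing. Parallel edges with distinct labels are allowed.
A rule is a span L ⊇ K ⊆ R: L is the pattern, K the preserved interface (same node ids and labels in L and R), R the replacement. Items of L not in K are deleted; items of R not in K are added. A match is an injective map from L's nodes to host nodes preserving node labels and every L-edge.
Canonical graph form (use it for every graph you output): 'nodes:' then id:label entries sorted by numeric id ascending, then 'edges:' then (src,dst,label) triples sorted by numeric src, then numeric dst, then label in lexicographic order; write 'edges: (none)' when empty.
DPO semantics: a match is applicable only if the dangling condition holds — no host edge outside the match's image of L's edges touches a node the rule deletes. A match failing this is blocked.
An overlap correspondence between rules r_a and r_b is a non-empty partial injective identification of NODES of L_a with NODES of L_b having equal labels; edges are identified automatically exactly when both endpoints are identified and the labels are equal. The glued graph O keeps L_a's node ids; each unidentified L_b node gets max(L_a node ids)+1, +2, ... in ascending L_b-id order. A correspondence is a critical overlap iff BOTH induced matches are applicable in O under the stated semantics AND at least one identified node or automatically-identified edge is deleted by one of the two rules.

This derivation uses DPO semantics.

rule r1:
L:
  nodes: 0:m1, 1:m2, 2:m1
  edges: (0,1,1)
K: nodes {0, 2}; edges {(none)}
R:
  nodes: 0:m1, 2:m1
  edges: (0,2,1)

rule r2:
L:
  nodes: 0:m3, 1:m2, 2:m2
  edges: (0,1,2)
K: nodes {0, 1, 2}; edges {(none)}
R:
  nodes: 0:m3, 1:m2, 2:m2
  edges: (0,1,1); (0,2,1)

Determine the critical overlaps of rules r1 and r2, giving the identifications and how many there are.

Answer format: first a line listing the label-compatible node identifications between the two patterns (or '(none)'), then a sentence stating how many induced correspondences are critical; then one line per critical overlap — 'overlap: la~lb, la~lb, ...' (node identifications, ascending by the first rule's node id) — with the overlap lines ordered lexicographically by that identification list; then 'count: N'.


label-compatible node identifications between L(r1) and L(r2): 1~1, 1~2
1 of the induced correspondences is a critical overlap of r1 and r2.
overlap: 1~2
count: 1


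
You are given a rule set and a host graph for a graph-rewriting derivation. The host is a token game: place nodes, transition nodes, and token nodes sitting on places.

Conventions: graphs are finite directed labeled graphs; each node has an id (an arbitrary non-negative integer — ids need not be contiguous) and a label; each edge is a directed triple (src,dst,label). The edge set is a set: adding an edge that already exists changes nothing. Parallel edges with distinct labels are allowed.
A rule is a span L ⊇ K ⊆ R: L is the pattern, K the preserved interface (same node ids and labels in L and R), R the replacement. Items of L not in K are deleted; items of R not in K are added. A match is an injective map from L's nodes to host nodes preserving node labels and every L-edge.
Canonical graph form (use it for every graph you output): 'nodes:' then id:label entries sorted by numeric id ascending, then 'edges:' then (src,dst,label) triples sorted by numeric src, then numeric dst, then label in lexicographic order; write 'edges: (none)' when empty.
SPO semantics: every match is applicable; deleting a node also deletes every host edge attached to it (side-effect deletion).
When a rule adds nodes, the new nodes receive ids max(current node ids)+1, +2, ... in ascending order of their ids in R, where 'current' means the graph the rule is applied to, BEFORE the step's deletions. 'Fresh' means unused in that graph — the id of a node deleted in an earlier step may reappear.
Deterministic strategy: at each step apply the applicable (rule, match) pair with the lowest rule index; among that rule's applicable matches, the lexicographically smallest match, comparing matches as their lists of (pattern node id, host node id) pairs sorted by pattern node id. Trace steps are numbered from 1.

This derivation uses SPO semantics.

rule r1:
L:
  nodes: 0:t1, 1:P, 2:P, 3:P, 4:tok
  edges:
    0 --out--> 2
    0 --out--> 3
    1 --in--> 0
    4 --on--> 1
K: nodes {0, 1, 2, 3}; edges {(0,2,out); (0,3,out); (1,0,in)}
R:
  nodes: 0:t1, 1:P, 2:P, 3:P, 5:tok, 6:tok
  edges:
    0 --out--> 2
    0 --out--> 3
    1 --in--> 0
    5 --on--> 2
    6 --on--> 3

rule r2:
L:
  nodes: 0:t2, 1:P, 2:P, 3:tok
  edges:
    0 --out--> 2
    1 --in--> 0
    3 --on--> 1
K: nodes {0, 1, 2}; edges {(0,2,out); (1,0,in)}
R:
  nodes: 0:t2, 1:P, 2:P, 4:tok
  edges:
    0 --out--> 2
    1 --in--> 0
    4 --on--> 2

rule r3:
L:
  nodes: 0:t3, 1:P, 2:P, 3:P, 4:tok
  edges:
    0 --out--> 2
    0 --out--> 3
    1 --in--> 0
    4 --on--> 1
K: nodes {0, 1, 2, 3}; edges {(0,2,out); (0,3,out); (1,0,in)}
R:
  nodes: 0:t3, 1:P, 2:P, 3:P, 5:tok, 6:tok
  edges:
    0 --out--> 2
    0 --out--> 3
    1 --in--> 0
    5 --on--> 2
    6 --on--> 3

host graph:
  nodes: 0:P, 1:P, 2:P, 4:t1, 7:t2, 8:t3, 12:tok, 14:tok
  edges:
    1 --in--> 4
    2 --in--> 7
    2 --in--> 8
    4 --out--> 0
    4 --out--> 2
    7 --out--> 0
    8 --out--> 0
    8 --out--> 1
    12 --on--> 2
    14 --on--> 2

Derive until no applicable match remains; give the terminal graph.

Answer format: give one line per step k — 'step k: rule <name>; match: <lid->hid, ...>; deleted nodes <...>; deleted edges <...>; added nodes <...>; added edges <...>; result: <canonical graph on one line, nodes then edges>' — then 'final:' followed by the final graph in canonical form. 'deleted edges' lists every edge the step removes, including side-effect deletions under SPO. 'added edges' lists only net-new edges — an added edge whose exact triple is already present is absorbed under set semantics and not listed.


step 1: rule r2; match: 0->7, 1->2, 2->0, 3->12; deleted nodes 12; deleted edges (12,2,on); added nodes 15; added edges (15,0,on); result: nodes: 0:P, 1:P, 2:P, 4:t1, 7:t2, 8:t3, 14:tok, 15:tok edges: (1,4,in); (2,7,in); (2,8,in); (4,0,out); (4,2,out); (7,0,out); (8,0,out); (8,1,out); (14,2,on); (15,0,on)
step 2: rule r2; match: 0->7, 1->2, 2->0, 3->14; deleted nodes 14; deleted edges (14,2,on); added nodes 16; added edges (16,0,on); result: nodes: 0:P, 1:P, 2:P, 4:t1, 7:t2, 8:t3, 15:tok, 16:tok edges: (1,4,in); (2,7,in); (2,8,in); (4,0,out); (4,2,out); (7,0,out); (8,0,out); (8,1,out); (15,0,on); (16,0,on)
final:
nodes: 0:P, 1:P, 2:P, 4:t1, 7:t2, 8:t3, 15:tok, 16:tok
edges: (1,4,in); (2,7,in); (2,8,in); (4,0,out); (4,2,out); (7,0,out); (8,0,out); (8,1,out); (15,0,on); (16,0,on)


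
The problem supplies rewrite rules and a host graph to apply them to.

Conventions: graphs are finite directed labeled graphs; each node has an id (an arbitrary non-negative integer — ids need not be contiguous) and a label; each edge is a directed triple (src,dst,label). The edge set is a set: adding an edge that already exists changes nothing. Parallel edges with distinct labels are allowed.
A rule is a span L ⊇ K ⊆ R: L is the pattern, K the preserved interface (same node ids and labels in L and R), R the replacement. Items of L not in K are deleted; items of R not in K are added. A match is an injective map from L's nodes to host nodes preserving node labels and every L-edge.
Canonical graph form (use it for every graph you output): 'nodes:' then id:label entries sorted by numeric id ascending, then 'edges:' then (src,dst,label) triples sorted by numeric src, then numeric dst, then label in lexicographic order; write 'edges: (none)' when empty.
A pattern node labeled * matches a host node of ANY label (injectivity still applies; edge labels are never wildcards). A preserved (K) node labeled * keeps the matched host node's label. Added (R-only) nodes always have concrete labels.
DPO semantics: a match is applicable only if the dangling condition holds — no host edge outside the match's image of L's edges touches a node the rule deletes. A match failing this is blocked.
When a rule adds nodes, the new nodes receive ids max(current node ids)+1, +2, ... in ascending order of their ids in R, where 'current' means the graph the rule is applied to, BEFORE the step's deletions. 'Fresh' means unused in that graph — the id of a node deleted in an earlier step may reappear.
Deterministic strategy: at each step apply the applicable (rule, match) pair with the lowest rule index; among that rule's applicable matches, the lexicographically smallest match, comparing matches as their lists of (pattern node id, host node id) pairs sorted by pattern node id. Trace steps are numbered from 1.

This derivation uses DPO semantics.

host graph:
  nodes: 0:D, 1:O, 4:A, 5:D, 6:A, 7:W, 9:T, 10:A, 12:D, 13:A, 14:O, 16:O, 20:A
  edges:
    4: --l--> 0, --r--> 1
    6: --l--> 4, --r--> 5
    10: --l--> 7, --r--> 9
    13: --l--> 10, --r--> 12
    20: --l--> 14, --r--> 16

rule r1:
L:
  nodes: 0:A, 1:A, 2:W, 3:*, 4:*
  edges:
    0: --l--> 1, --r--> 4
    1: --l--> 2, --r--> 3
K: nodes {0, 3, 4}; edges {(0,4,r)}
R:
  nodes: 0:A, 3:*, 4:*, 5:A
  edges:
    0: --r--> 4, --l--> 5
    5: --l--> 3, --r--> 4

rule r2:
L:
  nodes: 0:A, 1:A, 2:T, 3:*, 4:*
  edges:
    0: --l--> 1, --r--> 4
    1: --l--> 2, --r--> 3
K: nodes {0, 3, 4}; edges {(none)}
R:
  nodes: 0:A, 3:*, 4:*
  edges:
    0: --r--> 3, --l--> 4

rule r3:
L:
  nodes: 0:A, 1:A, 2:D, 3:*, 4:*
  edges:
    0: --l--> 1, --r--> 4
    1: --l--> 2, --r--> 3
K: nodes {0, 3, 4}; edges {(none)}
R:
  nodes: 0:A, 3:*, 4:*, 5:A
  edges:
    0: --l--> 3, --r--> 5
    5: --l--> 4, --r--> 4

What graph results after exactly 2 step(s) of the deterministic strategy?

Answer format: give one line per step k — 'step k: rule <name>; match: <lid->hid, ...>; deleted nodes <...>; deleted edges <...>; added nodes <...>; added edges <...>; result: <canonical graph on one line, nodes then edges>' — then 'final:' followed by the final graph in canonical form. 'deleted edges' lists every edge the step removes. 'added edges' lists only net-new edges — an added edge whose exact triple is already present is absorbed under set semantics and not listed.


step 1: rule r1; match: 0->13, 1->10, 2->7, 3->9, 4->12; deleted nodes 7, 10; deleted edges (10,7,l); (10,9,r); (13,10,l); added nodes 21; added edges (13,21,l); (21,9,l); (21,12,r); result: nodes: 0:D, 1:O, 4:A, 5:D, 6:A, 9:T, 12:D, 13:A, 14:O, 16:O, 20:A, 21:A edges: (4,0,l); (4,1,r); (6,4,l); (6,5,r); (13,12,r); (13,21,l); (20,14,l); (20,16,r); (21,9,l); (21,12,r)
step 2: rule r3; match: 0->6, 1->4, 2->0, 3->1, 4->5; deleted nodes 0, 4; deleted edges (4,0,l); (4,1,r); (6,4,l); (6,5,r); added nodes 22; added edges (6,1,l); (6,22,r); (22,5,l); (22,5,r); result: nodes: 1:O, 5:D, 6:A, 9:T, 12:D, 13:A, 14:O, 16:O, 20:A, 21:A, 22:A edges: (6,1,l); (6,22,r); (13,12,r); (13,21,l); (20,14,l); (20,16,r); (21,9,l); (21,12,r); (22,5,l); (22,5,r)
final:
nodes: 1:O, 5:D, 6:A, 9:T, 12:D, 13:A, 14:O, 16:O, 20:A, 21:A, 22:A
edges: (6,1,l); (6,22,r); (13,12,r); (13,21,l); (20,14,l); (20,16,r); (21,9,l); (21,12,r); (22,5,l); (22,5,r)
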